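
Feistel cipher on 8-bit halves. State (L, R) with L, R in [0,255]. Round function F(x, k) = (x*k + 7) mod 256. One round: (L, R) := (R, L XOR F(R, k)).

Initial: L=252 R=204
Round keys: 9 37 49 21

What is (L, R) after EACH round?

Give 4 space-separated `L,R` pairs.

Round 1 (k=9): L=204 R=207
Round 2 (k=37): L=207 R=62
Round 3 (k=49): L=62 R=42
Round 4 (k=21): L=42 R=71

Answer: 204,207 207,62 62,42 42,71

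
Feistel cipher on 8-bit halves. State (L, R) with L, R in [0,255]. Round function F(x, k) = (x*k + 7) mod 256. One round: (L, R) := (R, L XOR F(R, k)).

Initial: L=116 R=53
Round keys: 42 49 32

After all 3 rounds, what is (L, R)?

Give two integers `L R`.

Answer: 113 234

Derivation:
Round 1 (k=42): L=53 R=205
Round 2 (k=49): L=205 R=113
Round 3 (k=32): L=113 R=234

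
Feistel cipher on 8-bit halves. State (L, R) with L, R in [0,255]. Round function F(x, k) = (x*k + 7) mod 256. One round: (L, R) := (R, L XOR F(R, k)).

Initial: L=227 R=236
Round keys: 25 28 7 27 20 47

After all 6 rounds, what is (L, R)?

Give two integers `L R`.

Round 1 (k=25): L=236 R=240
Round 2 (k=28): L=240 R=171
Round 3 (k=7): L=171 R=68
Round 4 (k=27): L=68 R=152
Round 5 (k=20): L=152 R=163
Round 6 (k=47): L=163 R=108

Answer: 163 108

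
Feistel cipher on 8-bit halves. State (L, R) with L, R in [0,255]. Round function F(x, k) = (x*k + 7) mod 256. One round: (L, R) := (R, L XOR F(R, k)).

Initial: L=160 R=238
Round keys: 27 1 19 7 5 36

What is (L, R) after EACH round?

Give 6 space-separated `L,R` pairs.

Round 1 (k=27): L=238 R=129
Round 2 (k=1): L=129 R=102
Round 3 (k=19): L=102 R=24
Round 4 (k=7): L=24 R=201
Round 5 (k=5): L=201 R=236
Round 6 (k=36): L=236 R=254

Answer: 238,129 129,102 102,24 24,201 201,236 236,254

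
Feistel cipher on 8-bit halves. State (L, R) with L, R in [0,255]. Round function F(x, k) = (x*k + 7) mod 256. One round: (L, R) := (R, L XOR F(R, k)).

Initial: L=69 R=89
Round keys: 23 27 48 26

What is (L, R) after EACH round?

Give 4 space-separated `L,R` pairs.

Round 1 (k=23): L=89 R=67
Round 2 (k=27): L=67 R=65
Round 3 (k=48): L=65 R=116
Round 4 (k=26): L=116 R=142

Answer: 89,67 67,65 65,116 116,142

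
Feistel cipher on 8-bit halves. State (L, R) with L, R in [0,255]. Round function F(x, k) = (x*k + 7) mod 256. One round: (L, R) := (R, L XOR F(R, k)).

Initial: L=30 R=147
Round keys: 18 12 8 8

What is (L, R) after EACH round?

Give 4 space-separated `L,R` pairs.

Round 1 (k=18): L=147 R=67
Round 2 (k=12): L=67 R=184
Round 3 (k=8): L=184 R=132
Round 4 (k=8): L=132 R=159

Answer: 147,67 67,184 184,132 132,159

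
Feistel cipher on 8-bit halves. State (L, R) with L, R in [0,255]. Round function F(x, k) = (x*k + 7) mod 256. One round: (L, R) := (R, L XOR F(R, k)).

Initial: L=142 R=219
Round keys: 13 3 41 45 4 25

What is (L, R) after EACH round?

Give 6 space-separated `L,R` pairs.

Round 1 (k=13): L=219 R=168
Round 2 (k=3): L=168 R=36
Round 3 (k=41): L=36 R=99
Round 4 (k=45): L=99 R=74
Round 5 (k=4): L=74 R=76
Round 6 (k=25): L=76 R=57

Answer: 219,168 168,36 36,99 99,74 74,76 76,57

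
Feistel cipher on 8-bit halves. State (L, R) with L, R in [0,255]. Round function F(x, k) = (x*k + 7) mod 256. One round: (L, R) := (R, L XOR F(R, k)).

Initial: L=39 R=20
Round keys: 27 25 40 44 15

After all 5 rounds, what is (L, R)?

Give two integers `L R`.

Answer: 212 168

Derivation:
Round 1 (k=27): L=20 R=4
Round 2 (k=25): L=4 R=127
Round 3 (k=40): L=127 R=219
Round 4 (k=44): L=219 R=212
Round 5 (k=15): L=212 R=168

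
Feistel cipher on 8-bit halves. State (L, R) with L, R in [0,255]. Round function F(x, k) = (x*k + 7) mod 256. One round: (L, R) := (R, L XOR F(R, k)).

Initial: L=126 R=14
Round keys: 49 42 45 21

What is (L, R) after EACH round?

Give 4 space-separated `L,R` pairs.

Round 1 (k=49): L=14 R=203
Round 2 (k=42): L=203 R=91
Round 3 (k=45): L=91 R=205
Round 4 (k=21): L=205 R=131

Answer: 14,203 203,91 91,205 205,131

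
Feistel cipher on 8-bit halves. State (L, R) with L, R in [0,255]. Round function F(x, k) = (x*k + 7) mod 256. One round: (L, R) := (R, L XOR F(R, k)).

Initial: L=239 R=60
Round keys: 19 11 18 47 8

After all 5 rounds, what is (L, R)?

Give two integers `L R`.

Answer: 73 110

Derivation:
Round 1 (k=19): L=60 R=148
Round 2 (k=11): L=148 R=95
Round 3 (k=18): L=95 R=33
Round 4 (k=47): L=33 R=73
Round 5 (k=8): L=73 R=110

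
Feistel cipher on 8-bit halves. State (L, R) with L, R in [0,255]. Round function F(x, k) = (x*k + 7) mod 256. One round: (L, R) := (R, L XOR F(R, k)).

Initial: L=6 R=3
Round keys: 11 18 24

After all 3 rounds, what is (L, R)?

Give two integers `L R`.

Answer: 64 41

Derivation:
Round 1 (k=11): L=3 R=46
Round 2 (k=18): L=46 R=64
Round 3 (k=24): L=64 R=41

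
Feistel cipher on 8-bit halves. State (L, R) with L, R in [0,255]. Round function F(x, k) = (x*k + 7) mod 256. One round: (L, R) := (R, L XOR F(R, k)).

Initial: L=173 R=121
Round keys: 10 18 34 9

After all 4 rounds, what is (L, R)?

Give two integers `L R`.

Answer: 255 24

Derivation:
Round 1 (k=10): L=121 R=108
Round 2 (k=18): L=108 R=230
Round 3 (k=34): L=230 R=255
Round 4 (k=9): L=255 R=24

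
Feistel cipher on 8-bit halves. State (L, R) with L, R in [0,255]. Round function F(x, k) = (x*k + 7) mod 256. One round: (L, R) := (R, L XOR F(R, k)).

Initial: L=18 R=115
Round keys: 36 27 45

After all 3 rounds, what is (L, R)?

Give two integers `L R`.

Answer: 241 69

Derivation:
Round 1 (k=36): L=115 R=33
Round 2 (k=27): L=33 R=241
Round 3 (k=45): L=241 R=69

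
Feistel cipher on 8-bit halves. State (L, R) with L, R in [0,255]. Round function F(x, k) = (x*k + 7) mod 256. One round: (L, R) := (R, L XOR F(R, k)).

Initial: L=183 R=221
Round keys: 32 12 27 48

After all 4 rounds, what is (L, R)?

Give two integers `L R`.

Round 1 (k=32): L=221 R=16
Round 2 (k=12): L=16 R=26
Round 3 (k=27): L=26 R=213
Round 4 (k=48): L=213 R=237

Answer: 213 237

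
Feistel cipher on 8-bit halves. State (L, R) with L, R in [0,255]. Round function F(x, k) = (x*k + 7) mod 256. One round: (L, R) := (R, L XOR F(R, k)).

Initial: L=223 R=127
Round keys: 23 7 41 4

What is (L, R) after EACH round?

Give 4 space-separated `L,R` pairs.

Round 1 (k=23): L=127 R=175
Round 2 (k=7): L=175 R=175
Round 3 (k=41): L=175 R=161
Round 4 (k=4): L=161 R=36

Answer: 127,175 175,175 175,161 161,36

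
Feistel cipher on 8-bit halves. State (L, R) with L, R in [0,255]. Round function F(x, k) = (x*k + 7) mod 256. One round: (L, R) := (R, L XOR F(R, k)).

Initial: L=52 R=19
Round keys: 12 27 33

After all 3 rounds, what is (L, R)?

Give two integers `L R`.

Round 1 (k=12): L=19 R=223
Round 2 (k=27): L=223 R=159
Round 3 (k=33): L=159 R=89

Answer: 159 89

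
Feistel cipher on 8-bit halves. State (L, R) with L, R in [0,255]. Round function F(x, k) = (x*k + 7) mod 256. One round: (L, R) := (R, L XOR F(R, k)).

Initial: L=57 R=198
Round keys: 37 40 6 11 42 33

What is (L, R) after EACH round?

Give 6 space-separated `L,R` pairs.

Round 1 (k=37): L=198 R=156
Round 2 (k=40): L=156 R=161
Round 3 (k=6): L=161 R=81
Round 4 (k=11): L=81 R=35
Round 5 (k=42): L=35 R=148
Round 6 (k=33): L=148 R=56

Answer: 198,156 156,161 161,81 81,35 35,148 148,56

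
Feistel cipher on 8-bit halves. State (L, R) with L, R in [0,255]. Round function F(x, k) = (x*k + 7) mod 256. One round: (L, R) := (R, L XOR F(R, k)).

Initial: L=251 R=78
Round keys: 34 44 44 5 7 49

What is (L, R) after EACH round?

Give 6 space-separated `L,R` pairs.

Round 1 (k=34): L=78 R=152
Round 2 (k=44): L=152 R=105
Round 3 (k=44): L=105 R=139
Round 4 (k=5): L=139 R=215
Round 5 (k=7): L=215 R=99
Round 6 (k=49): L=99 R=45

Answer: 78,152 152,105 105,139 139,215 215,99 99,45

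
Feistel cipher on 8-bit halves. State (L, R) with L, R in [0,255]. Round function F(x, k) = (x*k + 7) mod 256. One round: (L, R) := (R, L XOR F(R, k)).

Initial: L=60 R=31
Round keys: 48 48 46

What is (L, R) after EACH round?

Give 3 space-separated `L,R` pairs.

Answer: 31,235 235,8 8,156

Derivation:
Round 1 (k=48): L=31 R=235
Round 2 (k=48): L=235 R=8
Round 3 (k=46): L=8 R=156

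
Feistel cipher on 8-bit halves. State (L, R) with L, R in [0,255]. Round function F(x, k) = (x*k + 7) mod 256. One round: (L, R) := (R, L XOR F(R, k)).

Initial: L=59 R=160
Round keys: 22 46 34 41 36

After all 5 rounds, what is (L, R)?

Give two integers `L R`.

Answer: 199 58

Derivation:
Round 1 (k=22): L=160 R=252
Round 2 (k=46): L=252 R=239
Round 3 (k=34): L=239 R=57
Round 4 (k=41): L=57 R=199
Round 5 (k=36): L=199 R=58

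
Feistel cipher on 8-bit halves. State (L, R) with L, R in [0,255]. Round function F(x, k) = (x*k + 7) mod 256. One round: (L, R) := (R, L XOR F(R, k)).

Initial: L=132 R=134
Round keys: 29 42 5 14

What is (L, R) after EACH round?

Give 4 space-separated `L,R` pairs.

Answer: 134,177 177,151 151,75 75,182

Derivation:
Round 1 (k=29): L=134 R=177
Round 2 (k=42): L=177 R=151
Round 3 (k=5): L=151 R=75
Round 4 (k=14): L=75 R=182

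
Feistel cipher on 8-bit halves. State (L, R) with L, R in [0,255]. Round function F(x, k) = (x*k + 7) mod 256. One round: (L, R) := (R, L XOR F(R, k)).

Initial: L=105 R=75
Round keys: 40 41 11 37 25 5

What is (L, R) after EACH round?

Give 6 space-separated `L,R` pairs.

Answer: 75,214 214,6 6,159 159,4 4,244 244,207

Derivation:
Round 1 (k=40): L=75 R=214
Round 2 (k=41): L=214 R=6
Round 3 (k=11): L=6 R=159
Round 4 (k=37): L=159 R=4
Round 5 (k=25): L=4 R=244
Round 6 (k=5): L=244 R=207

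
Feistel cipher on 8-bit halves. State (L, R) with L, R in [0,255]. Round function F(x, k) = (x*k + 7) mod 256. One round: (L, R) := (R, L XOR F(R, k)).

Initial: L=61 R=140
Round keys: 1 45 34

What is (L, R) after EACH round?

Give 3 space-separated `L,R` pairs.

Round 1 (k=1): L=140 R=174
Round 2 (k=45): L=174 R=17
Round 3 (k=34): L=17 R=231

Answer: 140,174 174,17 17,231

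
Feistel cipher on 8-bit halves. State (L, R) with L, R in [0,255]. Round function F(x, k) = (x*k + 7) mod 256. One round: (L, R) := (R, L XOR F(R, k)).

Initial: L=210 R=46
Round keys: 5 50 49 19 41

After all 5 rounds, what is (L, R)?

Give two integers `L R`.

Answer: 165 217

Derivation:
Round 1 (k=5): L=46 R=63
Round 2 (k=50): L=63 R=123
Round 3 (k=49): L=123 R=173
Round 4 (k=19): L=173 R=165
Round 5 (k=41): L=165 R=217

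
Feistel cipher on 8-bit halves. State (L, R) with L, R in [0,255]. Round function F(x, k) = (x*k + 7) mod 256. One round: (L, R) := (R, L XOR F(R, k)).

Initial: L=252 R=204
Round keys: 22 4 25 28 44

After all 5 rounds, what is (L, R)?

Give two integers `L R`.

Answer: 172 234

Derivation:
Round 1 (k=22): L=204 R=115
Round 2 (k=4): L=115 R=31
Round 3 (k=25): L=31 R=125
Round 4 (k=28): L=125 R=172
Round 5 (k=44): L=172 R=234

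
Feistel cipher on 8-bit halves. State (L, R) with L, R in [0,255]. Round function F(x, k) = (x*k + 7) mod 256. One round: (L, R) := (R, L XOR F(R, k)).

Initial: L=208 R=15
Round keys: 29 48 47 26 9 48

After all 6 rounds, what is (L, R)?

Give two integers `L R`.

Round 1 (k=29): L=15 R=106
Round 2 (k=48): L=106 R=232
Round 3 (k=47): L=232 R=245
Round 4 (k=26): L=245 R=1
Round 5 (k=9): L=1 R=229
Round 6 (k=48): L=229 R=246

Answer: 229 246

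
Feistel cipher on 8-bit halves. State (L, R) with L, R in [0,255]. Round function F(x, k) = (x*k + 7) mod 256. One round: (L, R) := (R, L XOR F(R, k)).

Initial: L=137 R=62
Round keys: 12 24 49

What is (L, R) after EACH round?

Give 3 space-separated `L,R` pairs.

Round 1 (k=12): L=62 R=102
Round 2 (k=24): L=102 R=169
Round 3 (k=49): L=169 R=6

Answer: 62,102 102,169 169,6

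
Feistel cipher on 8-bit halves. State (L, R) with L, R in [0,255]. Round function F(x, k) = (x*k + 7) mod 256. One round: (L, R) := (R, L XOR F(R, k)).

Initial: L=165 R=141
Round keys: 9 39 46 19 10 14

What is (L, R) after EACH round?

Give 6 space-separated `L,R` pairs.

Answer: 141,89 89,27 27,184 184,180 180,183 183,189

Derivation:
Round 1 (k=9): L=141 R=89
Round 2 (k=39): L=89 R=27
Round 3 (k=46): L=27 R=184
Round 4 (k=19): L=184 R=180
Round 5 (k=10): L=180 R=183
Round 6 (k=14): L=183 R=189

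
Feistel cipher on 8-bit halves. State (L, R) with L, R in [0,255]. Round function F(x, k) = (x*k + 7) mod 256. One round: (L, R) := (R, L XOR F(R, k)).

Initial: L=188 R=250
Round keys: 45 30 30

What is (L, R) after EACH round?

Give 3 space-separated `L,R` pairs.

Answer: 250,69 69,231 231,92

Derivation:
Round 1 (k=45): L=250 R=69
Round 2 (k=30): L=69 R=231
Round 3 (k=30): L=231 R=92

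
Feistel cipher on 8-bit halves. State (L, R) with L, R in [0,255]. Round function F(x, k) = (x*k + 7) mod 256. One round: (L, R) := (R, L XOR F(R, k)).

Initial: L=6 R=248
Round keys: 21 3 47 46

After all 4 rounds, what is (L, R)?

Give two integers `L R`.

Round 1 (k=21): L=248 R=89
Round 2 (k=3): L=89 R=234
Round 3 (k=47): L=234 R=164
Round 4 (k=46): L=164 R=149

Answer: 164 149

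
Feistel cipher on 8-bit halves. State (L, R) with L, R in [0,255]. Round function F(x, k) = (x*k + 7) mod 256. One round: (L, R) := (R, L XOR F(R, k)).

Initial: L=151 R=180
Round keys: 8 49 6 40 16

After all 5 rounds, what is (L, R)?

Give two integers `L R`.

Answer: 236 238

Derivation:
Round 1 (k=8): L=180 R=48
Round 2 (k=49): L=48 R=131
Round 3 (k=6): L=131 R=41
Round 4 (k=40): L=41 R=236
Round 5 (k=16): L=236 R=238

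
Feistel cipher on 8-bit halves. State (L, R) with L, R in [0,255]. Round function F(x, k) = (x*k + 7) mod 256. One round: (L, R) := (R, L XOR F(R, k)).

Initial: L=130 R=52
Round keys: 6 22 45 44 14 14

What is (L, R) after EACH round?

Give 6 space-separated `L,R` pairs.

Answer: 52,189 189,113 113,89 89,34 34,186 186,17

Derivation:
Round 1 (k=6): L=52 R=189
Round 2 (k=22): L=189 R=113
Round 3 (k=45): L=113 R=89
Round 4 (k=44): L=89 R=34
Round 5 (k=14): L=34 R=186
Round 6 (k=14): L=186 R=17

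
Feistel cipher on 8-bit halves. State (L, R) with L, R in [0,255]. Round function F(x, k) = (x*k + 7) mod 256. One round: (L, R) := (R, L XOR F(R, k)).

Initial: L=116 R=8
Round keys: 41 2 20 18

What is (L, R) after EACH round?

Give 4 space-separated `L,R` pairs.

Answer: 8,59 59,117 117,16 16,82

Derivation:
Round 1 (k=41): L=8 R=59
Round 2 (k=2): L=59 R=117
Round 3 (k=20): L=117 R=16
Round 4 (k=18): L=16 R=82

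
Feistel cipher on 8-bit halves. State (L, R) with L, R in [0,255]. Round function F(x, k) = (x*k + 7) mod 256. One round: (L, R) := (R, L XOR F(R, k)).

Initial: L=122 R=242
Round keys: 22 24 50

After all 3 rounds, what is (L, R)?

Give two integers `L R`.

Round 1 (k=22): L=242 R=169
Round 2 (k=24): L=169 R=45
Round 3 (k=50): L=45 R=120

Answer: 45 120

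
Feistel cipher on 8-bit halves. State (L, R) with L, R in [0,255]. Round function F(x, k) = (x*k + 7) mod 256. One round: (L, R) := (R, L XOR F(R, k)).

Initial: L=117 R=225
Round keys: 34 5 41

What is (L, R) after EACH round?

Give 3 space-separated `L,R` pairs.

Round 1 (k=34): L=225 R=156
Round 2 (k=5): L=156 R=242
Round 3 (k=41): L=242 R=85

Answer: 225,156 156,242 242,85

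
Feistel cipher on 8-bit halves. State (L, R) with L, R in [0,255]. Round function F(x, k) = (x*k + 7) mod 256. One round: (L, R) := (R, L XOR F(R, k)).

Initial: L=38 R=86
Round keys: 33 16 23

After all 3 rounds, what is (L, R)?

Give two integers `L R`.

Answer: 225 5

Derivation:
Round 1 (k=33): L=86 R=59
Round 2 (k=16): L=59 R=225
Round 3 (k=23): L=225 R=5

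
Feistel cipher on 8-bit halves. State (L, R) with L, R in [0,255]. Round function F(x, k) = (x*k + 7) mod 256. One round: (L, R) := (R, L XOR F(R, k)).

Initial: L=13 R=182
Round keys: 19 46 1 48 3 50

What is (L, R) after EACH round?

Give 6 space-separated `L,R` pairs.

Round 1 (k=19): L=182 R=132
Round 2 (k=46): L=132 R=9
Round 3 (k=1): L=9 R=148
Round 4 (k=48): L=148 R=206
Round 5 (k=3): L=206 R=229
Round 6 (k=50): L=229 R=15

Answer: 182,132 132,9 9,148 148,206 206,229 229,15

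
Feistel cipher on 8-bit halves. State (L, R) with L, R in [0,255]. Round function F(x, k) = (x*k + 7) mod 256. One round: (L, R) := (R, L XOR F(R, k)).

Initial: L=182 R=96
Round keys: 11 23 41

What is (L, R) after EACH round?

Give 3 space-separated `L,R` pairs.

Round 1 (k=11): L=96 R=145
Round 2 (k=23): L=145 R=110
Round 3 (k=41): L=110 R=52

Answer: 96,145 145,110 110,52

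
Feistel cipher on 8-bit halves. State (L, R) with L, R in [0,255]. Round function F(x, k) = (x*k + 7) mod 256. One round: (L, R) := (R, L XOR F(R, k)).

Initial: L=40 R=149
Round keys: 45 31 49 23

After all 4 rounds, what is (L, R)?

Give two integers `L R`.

Answer: 217 228

Derivation:
Round 1 (k=45): L=149 R=16
Round 2 (k=31): L=16 R=98
Round 3 (k=49): L=98 R=217
Round 4 (k=23): L=217 R=228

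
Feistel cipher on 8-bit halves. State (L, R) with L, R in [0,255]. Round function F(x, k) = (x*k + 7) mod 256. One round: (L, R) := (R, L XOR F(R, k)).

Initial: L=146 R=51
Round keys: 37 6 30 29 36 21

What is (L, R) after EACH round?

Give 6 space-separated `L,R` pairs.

Answer: 51,244 244,140 140,155 155,26 26,52 52,81

Derivation:
Round 1 (k=37): L=51 R=244
Round 2 (k=6): L=244 R=140
Round 3 (k=30): L=140 R=155
Round 4 (k=29): L=155 R=26
Round 5 (k=36): L=26 R=52
Round 6 (k=21): L=52 R=81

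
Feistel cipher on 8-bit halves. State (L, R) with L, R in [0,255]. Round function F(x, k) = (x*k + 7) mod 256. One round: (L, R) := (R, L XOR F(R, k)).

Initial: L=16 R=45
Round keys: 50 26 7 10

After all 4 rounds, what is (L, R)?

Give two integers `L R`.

Round 1 (k=50): L=45 R=193
Round 2 (k=26): L=193 R=140
Round 3 (k=7): L=140 R=26
Round 4 (k=10): L=26 R=135

Answer: 26 135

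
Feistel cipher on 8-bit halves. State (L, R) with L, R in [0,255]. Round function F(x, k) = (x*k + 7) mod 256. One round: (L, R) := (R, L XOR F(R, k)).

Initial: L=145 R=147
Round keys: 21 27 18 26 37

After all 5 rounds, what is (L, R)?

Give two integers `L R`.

Round 1 (k=21): L=147 R=135
Round 2 (k=27): L=135 R=215
Round 3 (k=18): L=215 R=162
Round 4 (k=26): L=162 R=172
Round 5 (k=37): L=172 R=65

Answer: 172 65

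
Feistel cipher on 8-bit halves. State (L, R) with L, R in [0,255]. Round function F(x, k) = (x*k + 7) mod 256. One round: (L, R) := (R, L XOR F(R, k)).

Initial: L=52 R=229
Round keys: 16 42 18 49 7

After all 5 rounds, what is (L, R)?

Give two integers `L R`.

Answer: 75 48

Derivation:
Round 1 (k=16): L=229 R=99
Round 2 (k=42): L=99 R=160
Round 3 (k=18): L=160 R=36
Round 4 (k=49): L=36 R=75
Round 5 (k=7): L=75 R=48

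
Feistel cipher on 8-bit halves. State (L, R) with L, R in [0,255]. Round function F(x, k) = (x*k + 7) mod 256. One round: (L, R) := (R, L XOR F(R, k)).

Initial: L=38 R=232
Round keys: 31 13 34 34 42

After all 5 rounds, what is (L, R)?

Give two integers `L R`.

Answer: 55 187

Derivation:
Round 1 (k=31): L=232 R=57
Round 2 (k=13): L=57 R=4
Round 3 (k=34): L=4 R=182
Round 4 (k=34): L=182 R=55
Round 5 (k=42): L=55 R=187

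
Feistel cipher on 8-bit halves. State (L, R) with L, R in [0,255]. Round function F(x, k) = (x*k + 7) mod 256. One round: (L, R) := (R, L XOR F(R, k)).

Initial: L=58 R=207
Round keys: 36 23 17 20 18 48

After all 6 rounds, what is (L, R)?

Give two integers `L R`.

Answer: 50 149

Derivation:
Round 1 (k=36): L=207 R=25
Round 2 (k=23): L=25 R=137
Round 3 (k=17): L=137 R=57
Round 4 (k=20): L=57 R=242
Round 5 (k=18): L=242 R=50
Round 6 (k=48): L=50 R=149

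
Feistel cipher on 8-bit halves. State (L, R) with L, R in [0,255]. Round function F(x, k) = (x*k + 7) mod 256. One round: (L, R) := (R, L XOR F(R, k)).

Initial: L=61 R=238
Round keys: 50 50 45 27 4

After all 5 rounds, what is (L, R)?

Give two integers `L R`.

Round 1 (k=50): L=238 R=190
Round 2 (k=50): L=190 R=205
Round 3 (k=45): L=205 R=174
Round 4 (k=27): L=174 R=172
Round 5 (k=4): L=172 R=25

Answer: 172 25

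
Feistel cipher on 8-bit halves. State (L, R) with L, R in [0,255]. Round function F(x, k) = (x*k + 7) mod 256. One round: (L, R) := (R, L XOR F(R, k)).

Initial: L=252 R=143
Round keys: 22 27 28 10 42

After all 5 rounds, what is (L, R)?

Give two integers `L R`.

Round 1 (k=22): L=143 R=173
Round 2 (k=27): L=173 R=201
Round 3 (k=28): L=201 R=174
Round 4 (k=10): L=174 R=26
Round 5 (k=42): L=26 R=229

Answer: 26 229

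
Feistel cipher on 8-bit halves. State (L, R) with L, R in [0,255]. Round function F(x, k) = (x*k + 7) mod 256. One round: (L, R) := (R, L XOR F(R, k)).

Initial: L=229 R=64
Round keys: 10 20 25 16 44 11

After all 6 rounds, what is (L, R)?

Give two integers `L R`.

Answer: 219 88

Derivation:
Round 1 (k=10): L=64 R=98
Round 2 (k=20): L=98 R=239
Round 3 (k=25): L=239 R=60
Round 4 (k=16): L=60 R=40
Round 5 (k=44): L=40 R=219
Round 6 (k=11): L=219 R=88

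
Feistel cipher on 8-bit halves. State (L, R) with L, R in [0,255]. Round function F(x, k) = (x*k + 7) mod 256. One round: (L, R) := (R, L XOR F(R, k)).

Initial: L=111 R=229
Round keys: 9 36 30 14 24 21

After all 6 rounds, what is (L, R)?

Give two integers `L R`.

Answer: 191 195

Derivation:
Round 1 (k=9): L=229 R=123
Round 2 (k=36): L=123 R=182
Round 3 (k=30): L=182 R=32
Round 4 (k=14): L=32 R=113
Round 5 (k=24): L=113 R=191
Round 6 (k=21): L=191 R=195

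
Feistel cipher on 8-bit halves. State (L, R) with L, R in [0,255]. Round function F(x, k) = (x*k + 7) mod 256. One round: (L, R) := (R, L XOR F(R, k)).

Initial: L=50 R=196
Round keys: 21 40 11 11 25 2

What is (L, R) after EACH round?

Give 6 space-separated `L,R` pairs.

Answer: 196,41 41,171 171,73 73,129 129,233 233,88

Derivation:
Round 1 (k=21): L=196 R=41
Round 2 (k=40): L=41 R=171
Round 3 (k=11): L=171 R=73
Round 4 (k=11): L=73 R=129
Round 5 (k=25): L=129 R=233
Round 6 (k=2): L=233 R=88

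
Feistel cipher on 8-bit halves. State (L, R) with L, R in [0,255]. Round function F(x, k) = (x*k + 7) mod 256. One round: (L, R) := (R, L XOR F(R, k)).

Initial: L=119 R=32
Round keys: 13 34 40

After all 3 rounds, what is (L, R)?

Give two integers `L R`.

Round 1 (k=13): L=32 R=208
Round 2 (k=34): L=208 R=135
Round 3 (k=40): L=135 R=207

Answer: 135 207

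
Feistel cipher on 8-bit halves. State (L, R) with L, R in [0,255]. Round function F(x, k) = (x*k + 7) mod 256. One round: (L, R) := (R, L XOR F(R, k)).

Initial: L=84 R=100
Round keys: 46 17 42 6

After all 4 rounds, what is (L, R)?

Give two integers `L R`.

Answer: 168 241

Derivation:
Round 1 (k=46): L=100 R=171
Round 2 (k=17): L=171 R=6
Round 3 (k=42): L=6 R=168
Round 4 (k=6): L=168 R=241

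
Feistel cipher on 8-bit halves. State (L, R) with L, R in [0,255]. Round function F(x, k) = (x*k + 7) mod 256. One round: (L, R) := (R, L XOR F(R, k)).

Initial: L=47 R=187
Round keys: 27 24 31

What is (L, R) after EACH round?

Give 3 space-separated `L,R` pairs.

Answer: 187,239 239,212 212,92

Derivation:
Round 1 (k=27): L=187 R=239
Round 2 (k=24): L=239 R=212
Round 3 (k=31): L=212 R=92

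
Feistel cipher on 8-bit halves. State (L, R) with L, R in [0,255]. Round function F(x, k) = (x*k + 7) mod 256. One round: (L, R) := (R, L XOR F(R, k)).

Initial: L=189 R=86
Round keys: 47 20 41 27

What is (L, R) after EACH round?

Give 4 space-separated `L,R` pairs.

Answer: 86,108 108,33 33,60 60,122

Derivation:
Round 1 (k=47): L=86 R=108
Round 2 (k=20): L=108 R=33
Round 3 (k=41): L=33 R=60
Round 4 (k=27): L=60 R=122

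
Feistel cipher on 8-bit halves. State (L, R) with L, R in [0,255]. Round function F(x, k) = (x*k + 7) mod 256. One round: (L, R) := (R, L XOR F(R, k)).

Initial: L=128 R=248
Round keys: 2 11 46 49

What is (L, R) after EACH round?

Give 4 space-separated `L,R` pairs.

Round 1 (k=2): L=248 R=119
Round 2 (k=11): L=119 R=220
Round 3 (k=46): L=220 R=248
Round 4 (k=49): L=248 R=163

Answer: 248,119 119,220 220,248 248,163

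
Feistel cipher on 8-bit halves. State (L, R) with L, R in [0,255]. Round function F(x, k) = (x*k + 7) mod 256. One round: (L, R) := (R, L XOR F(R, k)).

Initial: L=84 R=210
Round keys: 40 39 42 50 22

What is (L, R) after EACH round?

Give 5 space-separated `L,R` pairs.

Round 1 (k=40): L=210 R=131
Round 2 (k=39): L=131 R=46
Round 3 (k=42): L=46 R=16
Round 4 (k=50): L=16 R=9
Round 5 (k=22): L=9 R=221

Answer: 210,131 131,46 46,16 16,9 9,221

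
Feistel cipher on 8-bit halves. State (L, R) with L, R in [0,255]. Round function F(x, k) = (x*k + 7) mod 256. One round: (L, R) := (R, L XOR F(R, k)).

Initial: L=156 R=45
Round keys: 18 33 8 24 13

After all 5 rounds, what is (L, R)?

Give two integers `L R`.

Answer: 78 159

Derivation:
Round 1 (k=18): L=45 R=173
Round 2 (k=33): L=173 R=121
Round 3 (k=8): L=121 R=98
Round 4 (k=24): L=98 R=78
Round 5 (k=13): L=78 R=159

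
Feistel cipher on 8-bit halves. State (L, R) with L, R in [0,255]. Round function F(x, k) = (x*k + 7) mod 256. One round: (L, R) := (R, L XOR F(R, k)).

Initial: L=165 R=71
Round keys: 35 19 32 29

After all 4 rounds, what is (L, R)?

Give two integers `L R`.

Round 1 (k=35): L=71 R=25
Round 2 (k=19): L=25 R=165
Round 3 (k=32): L=165 R=190
Round 4 (k=29): L=190 R=40

Answer: 190 40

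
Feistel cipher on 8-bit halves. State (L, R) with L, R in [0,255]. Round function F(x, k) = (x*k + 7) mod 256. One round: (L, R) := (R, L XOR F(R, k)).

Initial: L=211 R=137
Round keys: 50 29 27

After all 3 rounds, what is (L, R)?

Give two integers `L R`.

Answer: 112 205

Derivation:
Round 1 (k=50): L=137 R=26
Round 2 (k=29): L=26 R=112
Round 3 (k=27): L=112 R=205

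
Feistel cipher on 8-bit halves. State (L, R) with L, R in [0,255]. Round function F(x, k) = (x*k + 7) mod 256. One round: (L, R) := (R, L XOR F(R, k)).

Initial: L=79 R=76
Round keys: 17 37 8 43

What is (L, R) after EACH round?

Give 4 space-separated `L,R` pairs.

Answer: 76,92 92,31 31,163 163,119

Derivation:
Round 1 (k=17): L=76 R=92
Round 2 (k=37): L=92 R=31
Round 3 (k=8): L=31 R=163
Round 4 (k=43): L=163 R=119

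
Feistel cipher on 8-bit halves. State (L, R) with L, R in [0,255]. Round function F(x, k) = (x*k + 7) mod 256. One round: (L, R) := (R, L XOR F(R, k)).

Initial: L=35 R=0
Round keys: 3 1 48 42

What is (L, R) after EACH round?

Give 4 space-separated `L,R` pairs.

Round 1 (k=3): L=0 R=36
Round 2 (k=1): L=36 R=43
Round 3 (k=48): L=43 R=51
Round 4 (k=42): L=51 R=78

Answer: 0,36 36,43 43,51 51,78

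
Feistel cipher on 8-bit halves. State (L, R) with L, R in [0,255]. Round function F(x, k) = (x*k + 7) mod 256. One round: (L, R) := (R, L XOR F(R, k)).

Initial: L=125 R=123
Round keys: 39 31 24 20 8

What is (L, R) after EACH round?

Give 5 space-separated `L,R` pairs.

Answer: 123,185 185,21 21,70 70,106 106,17

Derivation:
Round 1 (k=39): L=123 R=185
Round 2 (k=31): L=185 R=21
Round 3 (k=24): L=21 R=70
Round 4 (k=20): L=70 R=106
Round 5 (k=8): L=106 R=17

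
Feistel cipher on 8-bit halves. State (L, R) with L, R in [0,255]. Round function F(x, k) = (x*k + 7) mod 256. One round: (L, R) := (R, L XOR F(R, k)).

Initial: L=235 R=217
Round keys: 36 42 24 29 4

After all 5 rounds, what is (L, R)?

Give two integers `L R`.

Answer: 220 192

Derivation:
Round 1 (k=36): L=217 R=96
Round 2 (k=42): L=96 R=30
Round 3 (k=24): L=30 R=183
Round 4 (k=29): L=183 R=220
Round 5 (k=4): L=220 R=192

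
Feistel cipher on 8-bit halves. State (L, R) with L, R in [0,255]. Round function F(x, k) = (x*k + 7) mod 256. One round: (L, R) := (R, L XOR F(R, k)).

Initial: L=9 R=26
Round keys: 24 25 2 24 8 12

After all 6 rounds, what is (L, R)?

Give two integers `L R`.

Answer: 220 151

Derivation:
Round 1 (k=24): L=26 R=126
Round 2 (k=25): L=126 R=79
Round 3 (k=2): L=79 R=219
Round 4 (k=24): L=219 R=192
Round 5 (k=8): L=192 R=220
Round 6 (k=12): L=220 R=151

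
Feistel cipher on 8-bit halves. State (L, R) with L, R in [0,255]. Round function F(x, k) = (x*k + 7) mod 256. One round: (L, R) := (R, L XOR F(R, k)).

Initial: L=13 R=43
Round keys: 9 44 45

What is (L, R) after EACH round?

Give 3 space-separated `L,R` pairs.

Round 1 (k=9): L=43 R=135
Round 2 (k=44): L=135 R=16
Round 3 (k=45): L=16 R=80

Answer: 43,135 135,16 16,80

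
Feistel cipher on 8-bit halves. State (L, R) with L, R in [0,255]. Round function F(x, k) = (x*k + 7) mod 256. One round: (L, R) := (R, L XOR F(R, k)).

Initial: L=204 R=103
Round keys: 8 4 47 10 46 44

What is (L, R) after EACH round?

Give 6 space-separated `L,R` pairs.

Answer: 103,243 243,180 180,224 224,115 115,81 81,128

Derivation:
Round 1 (k=8): L=103 R=243
Round 2 (k=4): L=243 R=180
Round 3 (k=47): L=180 R=224
Round 4 (k=10): L=224 R=115
Round 5 (k=46): L=115 R=81
Round 6 (k=44): L=81 R=128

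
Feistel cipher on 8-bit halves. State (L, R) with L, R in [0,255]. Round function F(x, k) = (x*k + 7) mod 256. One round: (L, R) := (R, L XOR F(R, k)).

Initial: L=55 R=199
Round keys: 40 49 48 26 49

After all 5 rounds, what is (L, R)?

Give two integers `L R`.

Round 1 (k=40): L=199 R=40
Round 2 (k=49): L=40 R=104
Round 3 (k=48): L=104 R=175
Round 4 (k=26): L=175 R=165
Round 5 (k=49): L=165 R=51

Answer: 165 51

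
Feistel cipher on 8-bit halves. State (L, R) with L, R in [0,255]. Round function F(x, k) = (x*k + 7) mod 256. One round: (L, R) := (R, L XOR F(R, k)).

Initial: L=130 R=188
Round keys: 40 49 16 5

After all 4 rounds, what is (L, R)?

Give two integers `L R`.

Round 1 (k=40): L=188 R=229
Round 2 (k=49): L=229 R=96
Round 3 (k=16): L=96 R=226
Round 4 (k=5): L=226 R=17

Answer: 226 17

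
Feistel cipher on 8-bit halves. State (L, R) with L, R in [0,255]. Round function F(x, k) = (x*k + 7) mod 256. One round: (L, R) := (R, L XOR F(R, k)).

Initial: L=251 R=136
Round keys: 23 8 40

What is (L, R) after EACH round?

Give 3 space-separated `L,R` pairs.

Round 1 (k=23): L=136 R=196
Round 2 (k=8): L=196 R=175
Round 3 (k=40): L=175 R=155

Answer: 136,196 196,175 175,155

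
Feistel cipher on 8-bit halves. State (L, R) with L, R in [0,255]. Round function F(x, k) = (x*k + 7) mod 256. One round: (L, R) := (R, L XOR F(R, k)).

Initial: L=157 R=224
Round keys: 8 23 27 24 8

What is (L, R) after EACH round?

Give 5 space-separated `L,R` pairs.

Round 1 (k=8): L=224 R=154
Round 2 (k=23): L=154 R=61
Round 3 (k=27): L=61 R=236
Round 4 (k=24): L=236 R=26
Round 5 (k=8): L=26 R=59

Answer: 224,154 154,61 61,236 236,26 26,59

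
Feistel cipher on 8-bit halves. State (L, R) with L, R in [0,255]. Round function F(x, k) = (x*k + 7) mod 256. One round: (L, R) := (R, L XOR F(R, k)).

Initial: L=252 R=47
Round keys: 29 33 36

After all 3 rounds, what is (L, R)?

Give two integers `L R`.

Round 1 (k=29): L=47 R=166
Round 2 (k=33): L=166 R=66
Round 3 (k=36): L=66 R=233

Answer: 66 233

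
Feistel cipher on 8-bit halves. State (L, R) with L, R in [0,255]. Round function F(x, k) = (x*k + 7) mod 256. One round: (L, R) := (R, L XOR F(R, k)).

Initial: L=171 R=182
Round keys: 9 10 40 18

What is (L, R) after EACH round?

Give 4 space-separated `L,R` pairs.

Answer: 182,198 198,117 117,137 137,220

Derivation:
Round 1 (k=9): L=182 R=198
Round 2 (k=10): L=198 R=117
Round 3 (k=40): L=117 R=137
Round 4 (k=18): L=137 R=220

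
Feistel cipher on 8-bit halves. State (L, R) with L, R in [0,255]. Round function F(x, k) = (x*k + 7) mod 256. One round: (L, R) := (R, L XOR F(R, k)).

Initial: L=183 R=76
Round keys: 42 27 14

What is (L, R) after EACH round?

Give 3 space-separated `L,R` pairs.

Round 1 (k=42): L=76 R=200
Round 2 (k=27): L=200 R=83
Round 3 (k=14): L=83 R=89

Answer: 76,200 200,83 83,89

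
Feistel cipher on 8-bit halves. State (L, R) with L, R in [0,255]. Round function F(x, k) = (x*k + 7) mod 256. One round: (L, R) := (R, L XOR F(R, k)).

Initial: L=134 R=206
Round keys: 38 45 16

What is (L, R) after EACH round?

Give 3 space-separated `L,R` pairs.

Answer: 206,29 29,238 238,250

Derivation:
Round 1 (k=38): L=206 R=29
Round 2 (k=45): L=29 R=238
Round 3 (k=16): L=238 R=250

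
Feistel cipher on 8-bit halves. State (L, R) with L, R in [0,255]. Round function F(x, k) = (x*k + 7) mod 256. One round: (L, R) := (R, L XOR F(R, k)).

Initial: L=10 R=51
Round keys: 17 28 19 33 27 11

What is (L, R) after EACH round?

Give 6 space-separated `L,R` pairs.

Answer: 51,96 96,180 180,3 3,222 222,114 114,51

Derivation:
Round 1 (k=17): L=51 R=96
Round 2 (k=28): L=96 R=180
Round 3 (k=19): L=180 R=3
Round 4 (k=33): L=3 R=222
Round 5 (k=27): L=222 R=114
Round 6 (k=11): L=114 R=51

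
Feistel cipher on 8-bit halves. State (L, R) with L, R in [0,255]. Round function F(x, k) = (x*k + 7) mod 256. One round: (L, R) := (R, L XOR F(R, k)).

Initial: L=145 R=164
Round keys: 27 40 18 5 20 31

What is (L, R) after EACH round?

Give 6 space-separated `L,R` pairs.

Round 1 (k=27): L=164 R=194
Round 2 (k=40): L=194 R=243
Round 3 (k=18): L=243 R=223
Round 4 (k=5): L=223 R=145
Round 5 (k=20): L=145 R=132
Round 6 (k=31): L=132 R=146

Answer: 164,194 194,243 243,223 223,145 145,132 132,146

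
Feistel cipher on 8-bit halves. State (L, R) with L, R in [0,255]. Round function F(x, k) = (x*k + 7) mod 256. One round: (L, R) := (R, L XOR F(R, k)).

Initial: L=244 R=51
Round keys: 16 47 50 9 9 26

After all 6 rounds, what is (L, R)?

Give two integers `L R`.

Round 1 (k=16): L=51 R=195
Round 2 (k=47): L=195 R=231
Round 3 (k=50): L=231 R=230
Round 4 (k=9): L=230 R=250
Round 5 (k=9): L=250 R=55
Round 6 (k=26): L=55 R=103

Answer: 55 103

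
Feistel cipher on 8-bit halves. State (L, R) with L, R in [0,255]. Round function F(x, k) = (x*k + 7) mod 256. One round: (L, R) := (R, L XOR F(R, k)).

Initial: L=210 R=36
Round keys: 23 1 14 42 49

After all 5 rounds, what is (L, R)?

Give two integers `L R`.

Round 1 (k=23): L=36 R=145
Round 2 (k=1): L=145 R=188
Round 3 (k=14): L=188 R=222
Round 4 (k=42): L=222 R=207
Round 5 (k=49): L=207 R=120

Answer: 207 120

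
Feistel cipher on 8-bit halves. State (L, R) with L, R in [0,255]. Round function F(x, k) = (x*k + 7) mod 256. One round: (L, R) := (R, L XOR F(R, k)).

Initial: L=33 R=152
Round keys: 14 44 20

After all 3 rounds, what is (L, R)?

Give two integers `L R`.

Answer: 215 165

Derivation:
Round 1 (k=14): L=152 R=118
Round 2 (k=44): L=118 R=215
Round 3 (k=20): L=215 R=165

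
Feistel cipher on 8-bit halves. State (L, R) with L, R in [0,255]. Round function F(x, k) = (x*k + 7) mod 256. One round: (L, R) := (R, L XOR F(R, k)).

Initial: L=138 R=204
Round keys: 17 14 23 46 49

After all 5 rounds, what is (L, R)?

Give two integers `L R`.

Round 1 (k=17): L=204 R=25
Round 2 (k=14): L=25 R=169
Round 3 (k=23): L=169 R=47
Round 4 (k=46): L=47 R=208
Round 5 (k=49): L=208 R=248

Answer: 208 248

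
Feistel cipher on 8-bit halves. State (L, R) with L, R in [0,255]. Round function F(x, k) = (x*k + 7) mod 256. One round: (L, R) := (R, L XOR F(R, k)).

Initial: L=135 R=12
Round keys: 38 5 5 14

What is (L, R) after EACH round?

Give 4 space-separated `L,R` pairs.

Answer: 12,72 72,99 99,190 190,8

Derivation:
Round 1 (k=38): L=12 R=72
Round 2 (k=5): L=72 R=99
Round 3 (k=5): L=99 R=190
Round 4 (k=14): L=190 R=8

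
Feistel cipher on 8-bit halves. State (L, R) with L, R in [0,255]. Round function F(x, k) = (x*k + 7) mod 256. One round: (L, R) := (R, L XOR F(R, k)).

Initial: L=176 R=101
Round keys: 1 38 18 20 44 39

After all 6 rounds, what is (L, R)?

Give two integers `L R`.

Round 1 (k=1): L=101 R=220
Round 2 (k=38): L=220 R=202
Round 3 (k=18): L=202 R=231
Round 4 (k=20): L=231 R=217
Round 5 (k=44): L=217 R=180
Round 6 (k=39): L=180 R=170

Answer: 180 170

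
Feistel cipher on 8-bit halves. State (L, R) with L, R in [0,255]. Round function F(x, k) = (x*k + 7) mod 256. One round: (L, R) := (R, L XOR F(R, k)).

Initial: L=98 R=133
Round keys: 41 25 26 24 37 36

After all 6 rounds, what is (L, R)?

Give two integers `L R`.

Answer: 123 132

Derivation:
Round 1 (k=41): L=133 R=54
Round 2 (k=25): L=54 R=200
Round 3 (k=26): L=200 R=97
Round 4 (k=24): L=97 R=215
Round 5 (k=37): L=215 R=123
Round 6 (k=36): L=123 R=132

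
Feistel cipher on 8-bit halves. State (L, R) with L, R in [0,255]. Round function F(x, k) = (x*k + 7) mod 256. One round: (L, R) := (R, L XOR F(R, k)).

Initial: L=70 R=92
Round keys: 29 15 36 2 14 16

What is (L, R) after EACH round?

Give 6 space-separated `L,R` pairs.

Answer: 92,53 53,126 126,138 138,101 101,7 7,18

Derivation:
Round 1 (k=29): L=92 R=53
Round 2 (k=15): L=53 R=126
Round 3 (k=36): L=126 R=138
Round 4 (k=2): L=138 R=101
Round 5 (k=14): L=101 R=7
Round 6 (k=16): L=7 R=18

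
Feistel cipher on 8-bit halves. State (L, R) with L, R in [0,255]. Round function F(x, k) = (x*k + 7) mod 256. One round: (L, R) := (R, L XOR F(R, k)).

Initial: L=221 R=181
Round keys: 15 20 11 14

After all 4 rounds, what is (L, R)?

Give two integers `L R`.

Round 1 (k=15): L=181 R=127
Round 2 (k=20): L=127 R=70
Round 3 (k=11): L=70 R=118
Round 4 (k=14): L=118 R=61

Answer: 118 61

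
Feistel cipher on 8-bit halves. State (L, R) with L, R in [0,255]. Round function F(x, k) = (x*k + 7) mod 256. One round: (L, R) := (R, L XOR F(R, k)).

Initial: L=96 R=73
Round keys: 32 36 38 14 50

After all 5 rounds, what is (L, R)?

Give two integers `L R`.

Answer: 245 165

Derivation:
Round 1 (k=32): L=73 R=71
Round 2 (k=36): L=71 R=74
Round 3 (k=38): L=74 R=68
Round 4 (k=14): L=68 R=245
Round 5 (k=50): L=245 R=165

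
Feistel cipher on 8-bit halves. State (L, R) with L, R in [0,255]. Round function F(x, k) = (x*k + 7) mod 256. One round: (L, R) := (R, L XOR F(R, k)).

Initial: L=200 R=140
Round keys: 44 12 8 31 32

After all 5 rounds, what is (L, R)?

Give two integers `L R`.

Answer: 80 103

Derivation:
Round 1 (k=44): L=140 R=223
Round 2 (k=12): L=223 R=247
Round 3 (k=8): L=247 R=96
Round 4 (k=31): L=96 R=80
Round 5 (k=32): L=80 R=103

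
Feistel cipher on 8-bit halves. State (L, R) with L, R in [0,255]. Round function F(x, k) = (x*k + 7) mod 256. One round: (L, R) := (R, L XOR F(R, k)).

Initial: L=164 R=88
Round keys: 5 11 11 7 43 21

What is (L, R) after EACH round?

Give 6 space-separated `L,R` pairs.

Round 1 (k=5): L=88 R=27
Round 2 (k=11): L=27 R=104
Round 3 (k=11): L=104 R=100
Round 4 (k=7): L=100 R=171
Round 5 (k=43): L=171 R=164
Round 6 (k=21): L=164 R=208

Answer: 88,27 27,104 104,100 100,171 171,164 164,208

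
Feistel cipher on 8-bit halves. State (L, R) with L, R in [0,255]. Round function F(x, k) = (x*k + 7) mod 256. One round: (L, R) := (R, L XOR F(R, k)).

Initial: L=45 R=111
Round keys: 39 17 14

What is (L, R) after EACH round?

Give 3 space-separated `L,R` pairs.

Round 1 (k=39): L=111 R=221
Round 2 (k=17): L=221 R=219
Round 3 (k=14): L=219 R=220

Answer: 111,221 221,219 219,220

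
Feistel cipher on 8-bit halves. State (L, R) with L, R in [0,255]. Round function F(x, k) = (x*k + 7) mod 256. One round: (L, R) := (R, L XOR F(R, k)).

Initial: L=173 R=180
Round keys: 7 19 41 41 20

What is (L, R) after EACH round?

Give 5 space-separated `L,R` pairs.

Answer: 180,94 94,181 181,90 90,196 196,13

Derivation:
Round 1 (k=7): L=180 R=94
Round 2 (k=19): L=94 R=181
Round 3 (k=41): L=181 R=90
Round 4 (k=41): L=90 R=196
Round 5 (k=20): L=196 R=13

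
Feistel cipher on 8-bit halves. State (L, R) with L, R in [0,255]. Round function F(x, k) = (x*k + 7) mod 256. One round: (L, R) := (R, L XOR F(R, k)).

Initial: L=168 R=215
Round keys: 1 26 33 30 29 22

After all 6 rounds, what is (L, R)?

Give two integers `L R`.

Answer: 113 36

Derivation:
Round 1 (k=1): L=215 R=118
Round 2 (k=26): L=118 R=212
Round 3 (k=33): L=212 R=45
Round 4 (k=30): L=45 R=153
Round 5 (k=29): L=153 R=113
Round 6 (k=22): L=113 R=36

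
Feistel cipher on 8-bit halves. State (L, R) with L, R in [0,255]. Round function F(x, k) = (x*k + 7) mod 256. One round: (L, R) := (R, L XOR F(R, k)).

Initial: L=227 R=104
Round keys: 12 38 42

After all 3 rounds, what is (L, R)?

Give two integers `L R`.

Answer: 247 137

Derivation:
Round 1 (k=12): L=104 R=4
Round 2 (k=38): L=4 R=247
Round 3 (k=42): L=247 R=137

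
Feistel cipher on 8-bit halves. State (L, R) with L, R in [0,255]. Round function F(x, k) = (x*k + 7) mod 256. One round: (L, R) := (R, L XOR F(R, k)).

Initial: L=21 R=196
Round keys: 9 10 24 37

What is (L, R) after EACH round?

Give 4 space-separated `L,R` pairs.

Round 1 (k=9): L=196 R=254
Round 2 (k=10): L=254 R=55
Round 3 (k=24): L=55 R=209
Round 4 (k=37): L=209 R=11

Answer: 196,254 254,55 55,209 209,11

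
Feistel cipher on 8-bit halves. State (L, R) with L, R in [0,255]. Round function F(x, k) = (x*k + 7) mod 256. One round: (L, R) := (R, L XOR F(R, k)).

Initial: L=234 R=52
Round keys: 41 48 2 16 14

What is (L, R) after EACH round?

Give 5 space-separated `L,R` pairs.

Answer: 52,177 177,3 3,188 188,196 196,3

Derivation:
Round 1 (k=41): L=52 R=177
Round 2 (k=48): L=177 R=3
Round 3 (k=2): L=3 R=188
Round 4 (k=16): L=188 R=196
Round 5 (k=14): L=196 R=3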